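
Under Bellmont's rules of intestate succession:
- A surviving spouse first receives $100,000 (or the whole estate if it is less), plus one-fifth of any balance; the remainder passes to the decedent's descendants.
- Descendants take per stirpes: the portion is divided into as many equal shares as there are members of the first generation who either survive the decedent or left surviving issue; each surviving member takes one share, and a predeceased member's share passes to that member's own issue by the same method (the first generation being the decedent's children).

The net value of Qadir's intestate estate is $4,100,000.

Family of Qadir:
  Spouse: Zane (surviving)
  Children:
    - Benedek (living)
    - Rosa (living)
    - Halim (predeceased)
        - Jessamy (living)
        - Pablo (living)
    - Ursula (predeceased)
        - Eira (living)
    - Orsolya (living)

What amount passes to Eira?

Zane first takes $100,000, leaving a balance of $4,000,000. Zane then takes one-fifth of the balance ($800,000), for a total of $900,000. The remaining $3,200,000 passes to the descendants.
The descendants' portion ($3,200,000) is divided into 5 shares of $640,000: Benedek, Rosa, and Orsolya each take $640,000; Halim's $640,000 share passes to Halim's issue; Ursula's $640,000 share passes to Ursula's issue.
Halim's share ($640,000) is divided into 2 shares of $320,000: Jessamy and Pablo each take $320,000.
Ursula's share ($640,000) passes entirely to Eira.

Eira receives $640,000.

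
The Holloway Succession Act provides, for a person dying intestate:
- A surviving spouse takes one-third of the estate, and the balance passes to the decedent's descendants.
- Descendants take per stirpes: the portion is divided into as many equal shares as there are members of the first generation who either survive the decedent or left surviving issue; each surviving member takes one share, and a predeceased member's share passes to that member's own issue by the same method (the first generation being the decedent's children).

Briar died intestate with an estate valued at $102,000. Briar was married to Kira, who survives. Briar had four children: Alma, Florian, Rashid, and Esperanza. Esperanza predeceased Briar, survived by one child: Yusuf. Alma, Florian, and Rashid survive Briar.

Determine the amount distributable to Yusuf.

Yusuf receives $17,000.

Kira takes one-third of $102,000 = $34,000. The remaining $68,000 passes to the descendants.
The descendants' portion ($68,000) is divided into 4 shares of $17,000: Alma, Florian, and Rashid each take $17,000; Esperanza's $17,000 share passes to Esperanza's issue.
Esperanza's share ($17,000) passes entirely to Yusuf.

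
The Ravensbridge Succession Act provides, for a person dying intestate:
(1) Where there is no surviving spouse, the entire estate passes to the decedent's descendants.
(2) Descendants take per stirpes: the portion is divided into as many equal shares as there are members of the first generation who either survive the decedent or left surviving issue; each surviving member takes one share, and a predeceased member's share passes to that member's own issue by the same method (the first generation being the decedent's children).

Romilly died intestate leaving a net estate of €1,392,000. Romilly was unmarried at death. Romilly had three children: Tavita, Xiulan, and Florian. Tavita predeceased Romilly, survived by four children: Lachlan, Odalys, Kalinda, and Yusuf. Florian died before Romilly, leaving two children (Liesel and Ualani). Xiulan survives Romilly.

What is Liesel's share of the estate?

Liesel receives €232,000.

The entire €1,392,000 passes to the descendants.
That amount (€1,392,000) is divided into 3 shares of €464,000: Xiulan takes €464,000; Tavita's €464,000 share passes to Tavita's issue; Florian's €464,000 share passes to Florian's issue.
Tavita's share (€464,000) is divided into 4 shares of €116,000: Lachlan, Odalys, Kalinda, and Yusuf each take €116,000.
Florian's share (€464,000) is divided into 2 shares of €232,000: Liesel and Ualani each take €232,000.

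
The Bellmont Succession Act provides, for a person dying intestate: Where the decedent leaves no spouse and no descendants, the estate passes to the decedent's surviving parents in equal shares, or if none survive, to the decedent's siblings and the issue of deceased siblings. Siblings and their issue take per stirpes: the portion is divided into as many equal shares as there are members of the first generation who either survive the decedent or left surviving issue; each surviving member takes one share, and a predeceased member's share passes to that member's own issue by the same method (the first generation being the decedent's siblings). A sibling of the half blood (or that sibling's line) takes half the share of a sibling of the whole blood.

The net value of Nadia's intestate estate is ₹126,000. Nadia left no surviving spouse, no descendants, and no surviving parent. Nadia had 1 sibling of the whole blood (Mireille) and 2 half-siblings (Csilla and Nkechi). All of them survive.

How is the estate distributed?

The entire ₹126,000 passes to the siblings and their issue.
Counting each half-blood sibling's line as half a unit, there are 2 units in ₹126,000, so one unit is ₹63,000. Whole-blood lines (Mireille) take ₹63,000 each; half-blood lines (Csilla and Nkechi) take ₹31,500 each.

Mireille: ₹63,000; Csilla: ₹31,500; Nkechi: ₹31,500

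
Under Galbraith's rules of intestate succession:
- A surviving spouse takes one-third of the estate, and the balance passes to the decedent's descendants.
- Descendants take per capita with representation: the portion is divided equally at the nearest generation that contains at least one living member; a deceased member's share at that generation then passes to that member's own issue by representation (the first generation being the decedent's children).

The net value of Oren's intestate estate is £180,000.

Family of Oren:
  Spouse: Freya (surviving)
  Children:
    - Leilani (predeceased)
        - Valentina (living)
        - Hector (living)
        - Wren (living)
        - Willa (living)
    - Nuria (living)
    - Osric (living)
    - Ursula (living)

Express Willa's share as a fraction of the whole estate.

Willa receives 1/24 of the estate.

Freya takes one-third of £180,000 = £60,000. The remaining £120,000 passes to the descendants.
The descendants' portion (£120,000) is divided into 4 shares of £30,000: Nuria, Osric, and Ursula each take £30,000; Leilani's £30,000 share passes to Leilani's issue.
Leilani's share (£30,000) is divided into 4 shares of £7,500: Valentina, Hector, Wren, and Willa each take £7,500.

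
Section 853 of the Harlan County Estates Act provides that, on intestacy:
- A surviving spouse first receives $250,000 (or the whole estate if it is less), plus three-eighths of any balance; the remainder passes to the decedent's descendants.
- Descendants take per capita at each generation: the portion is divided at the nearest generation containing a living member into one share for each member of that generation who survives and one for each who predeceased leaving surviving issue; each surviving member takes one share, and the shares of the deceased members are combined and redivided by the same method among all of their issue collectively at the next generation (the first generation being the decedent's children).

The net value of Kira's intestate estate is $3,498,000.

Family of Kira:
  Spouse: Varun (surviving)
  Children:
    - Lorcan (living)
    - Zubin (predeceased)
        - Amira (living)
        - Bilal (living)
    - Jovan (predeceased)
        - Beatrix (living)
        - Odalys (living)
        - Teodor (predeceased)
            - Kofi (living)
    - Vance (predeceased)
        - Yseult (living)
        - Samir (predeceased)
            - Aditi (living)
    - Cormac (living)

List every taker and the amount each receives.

Varun: $1,468,000; Lorcan: $406,000; Amira: $174,000; Bilal: $174,000; Beatrix: $174,000; Odalys: $174,000; Kofi: $174,000; Yseult: $174,000; Aditi: $174,000; Cormac: $406,000

Varun first takes $250,000, leaving a balance of $3,248,000. Varun then takes three-eighths of the balance ($1,218,000), for a total of $1,468,000. The remaining $2,030,000 passes to the descendants.
The descendants' portion ($2,030,000) is divided at the children's generation into 5 shares of $406,000. Lorcan and Cormac each take $406,000. The 3 shares of the deceased (Zubin, Jovan, and Vance) are combined into a pool of $1,218,000.
That pool ($1,218,000) is divided at the grandchildren's generation into 7 shares of $174,000. Amira, Bilal, Beatrix, Odalys, and Yseult each take $174,000. The 2 shares of the deceased (Teodor and Samir) are combined into a pool of $348,000.
That pool ($348,000) is divided at the great-grandchildren's generation equally among Kofi and Aditi: $174,000 each.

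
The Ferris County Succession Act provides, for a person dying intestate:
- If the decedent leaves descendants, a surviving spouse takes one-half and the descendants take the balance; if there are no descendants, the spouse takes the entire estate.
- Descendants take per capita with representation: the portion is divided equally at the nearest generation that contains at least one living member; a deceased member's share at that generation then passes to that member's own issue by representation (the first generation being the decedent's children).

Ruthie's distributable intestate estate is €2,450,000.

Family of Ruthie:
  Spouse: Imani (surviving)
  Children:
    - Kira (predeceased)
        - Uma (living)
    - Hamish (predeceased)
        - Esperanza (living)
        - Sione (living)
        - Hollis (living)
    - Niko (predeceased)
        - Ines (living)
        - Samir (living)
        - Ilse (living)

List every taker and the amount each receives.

Imani: €1,225,000; Uma: €175,000; Esperanza: €175,000; Sione: €175,000; Hollis: €175,000; Ines: €175,000; Samir: €175,000; Ilse: €175,000

Imani takes one-half of €2,450,000 = €1,225,000. The remaining €1,225,000 passes to the descendants.
No child survives, so the initial division is made at the grandchildren's generation.
The descendants' portion (€1,225,000) is divided into 7 shares of €175,000: Uma, Esperanza, Sione, Hollis, Ines, Samir, and Ilse each take €175,000.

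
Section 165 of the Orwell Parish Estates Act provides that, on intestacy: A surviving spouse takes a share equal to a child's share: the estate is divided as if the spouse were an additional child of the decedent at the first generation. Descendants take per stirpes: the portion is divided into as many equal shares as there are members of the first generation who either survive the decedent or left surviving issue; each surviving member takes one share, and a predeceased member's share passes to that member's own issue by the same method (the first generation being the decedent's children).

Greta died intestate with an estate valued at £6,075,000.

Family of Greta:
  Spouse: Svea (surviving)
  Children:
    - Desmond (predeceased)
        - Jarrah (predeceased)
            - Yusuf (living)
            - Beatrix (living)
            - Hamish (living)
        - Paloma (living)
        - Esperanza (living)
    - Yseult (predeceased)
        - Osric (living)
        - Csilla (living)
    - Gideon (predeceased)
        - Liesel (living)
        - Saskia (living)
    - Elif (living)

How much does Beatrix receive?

Beatrix receives £135,000.

The spouse counts as an additional share at the children's level, so there are 5 primary shares of £1,215,000. Svea takes one such share (£1,215,000).
The children's combined portion (£4,860,000) is divided into 4 shares of £1,215,000: Elif takes £1,215,000; Desmond's £1,215,000 share passes to Desmond's issue; Yseult's £1,215,000 share passes to Yseult's issue; Gideon's £1,215,000 share passes to Gideon's issue.
Desmond's share (£1,215,000) is divided into 3 shares of £405,000: Paloma and Esperanza each take £405,000; Jarrah's £405,000 share passes to Jarrah's issue.
Jarrah's share (£405,000) is divided into 3 shares of £135,000: Yusuf, Beatrix, and Hamish each take £135,000.
Yseult's share (£1,215,000) is divided into 2 shares of £607,500: Osric and Csilla each take £607,500.
Gideon's share (£1,215,000) is divided into 2 shares of £607,500: Liesel and Saskia each take £607,500.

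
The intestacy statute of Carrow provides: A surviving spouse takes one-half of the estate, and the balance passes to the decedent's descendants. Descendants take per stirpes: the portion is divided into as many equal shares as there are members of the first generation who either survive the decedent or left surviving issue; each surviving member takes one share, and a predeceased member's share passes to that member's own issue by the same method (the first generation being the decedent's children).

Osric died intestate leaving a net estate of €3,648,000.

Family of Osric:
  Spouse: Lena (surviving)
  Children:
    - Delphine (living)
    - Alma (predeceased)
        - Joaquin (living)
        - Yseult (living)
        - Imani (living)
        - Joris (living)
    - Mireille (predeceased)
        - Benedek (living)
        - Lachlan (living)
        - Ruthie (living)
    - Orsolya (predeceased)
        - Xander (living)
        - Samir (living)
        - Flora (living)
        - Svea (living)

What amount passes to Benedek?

Lena takes one-half of €3,648,000 = €1,824,000. The remaining €1,824,000 passes to the descendants.
The descendants' portion (€1,824,000) is divided into 4 shares of €456,000: Delphine takes €456,000; Alma's €456,000 share passes to Alma's issue; Mireille's €456,000 share passes to Mireille's issue; Orsolya's €456,000 share passes to Orsolya's issue.
Alma's share (€456,000) is divided into 4 shares of €114,000: Joaquin, Yseult, Imani, and Joris each take €114,000.
Mireille's share (€456,000) is divided into 3 shares of €152,000: Benedek, Lachlan, and Ruthie each take €152,000.
Orsolya's share (€456,000) is divided into 4 shares of €114,000: Xander, Samir, Flora, and Svea each take €114,000.

Benedek receives €152,000.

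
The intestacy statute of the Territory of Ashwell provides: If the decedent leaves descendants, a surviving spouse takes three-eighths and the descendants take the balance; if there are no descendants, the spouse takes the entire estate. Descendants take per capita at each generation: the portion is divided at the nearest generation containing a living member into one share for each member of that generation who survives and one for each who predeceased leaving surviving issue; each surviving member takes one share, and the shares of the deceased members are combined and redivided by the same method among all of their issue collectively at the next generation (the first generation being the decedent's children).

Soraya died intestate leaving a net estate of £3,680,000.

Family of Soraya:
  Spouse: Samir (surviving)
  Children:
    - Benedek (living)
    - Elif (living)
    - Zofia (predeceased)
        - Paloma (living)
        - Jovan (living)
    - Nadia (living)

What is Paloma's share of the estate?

Paloma receives £287,500.

Samir takes three-eighths of £3,680,000 = £1,380,000. The remaining £2,300,000 passes to the descendants.
The descendants' portion (£2,300,000) is divided at the children's generation into 4 shares of £575,000. Benedek, Elif, and Nadia each take £575,000. The remaining share for the deceased Zofia (£575,000) is carried to the next generation.
That pool (£575,000) is divided at the grandchildren's generation equally among Paloma and Jovan: £287,500 each.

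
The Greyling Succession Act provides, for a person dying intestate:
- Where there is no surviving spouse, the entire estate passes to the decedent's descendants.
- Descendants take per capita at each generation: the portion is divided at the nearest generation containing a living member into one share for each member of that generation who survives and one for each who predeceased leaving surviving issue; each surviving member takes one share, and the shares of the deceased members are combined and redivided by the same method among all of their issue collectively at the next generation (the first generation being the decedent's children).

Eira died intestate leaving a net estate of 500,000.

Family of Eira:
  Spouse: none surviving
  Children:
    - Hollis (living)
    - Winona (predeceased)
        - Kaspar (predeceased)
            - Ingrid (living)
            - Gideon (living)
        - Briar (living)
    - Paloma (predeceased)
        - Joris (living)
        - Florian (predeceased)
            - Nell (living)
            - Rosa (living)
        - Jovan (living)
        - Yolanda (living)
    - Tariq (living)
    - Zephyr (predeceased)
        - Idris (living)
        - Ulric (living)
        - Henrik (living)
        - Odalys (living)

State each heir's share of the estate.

The entire 500,000 passes to the descendants.
That amount (500,000) is divided at the children's generation into 5 shares of 100,000. Hollis and Tariq each take 100,000. The 3 shares of the deceased (Winona, Paloma, and Zephyr) are combined into a pool of 300,000.
That pool (300,000) is divided at the grandchildren's generation into 10 shares of 30,000. Briar, Joris, Jovan, Yolanda, Idris, Ulric, Henrik, and Odalys each take 30,000. The 2 shares of the deceased (Kaspar and Florian) are combined into a pool of 60,000.
That pool (60,000) is divided at the great-grandchildren's generation equally among Ingrid, Gideon, Nell, and Rosa: 15,000 each.

Hollis: 100,000; Ingrid: 15,000; Gideon: 15,000; Briar: 30,000; Joris: 30,000; Nell: 15,000; Rosa: 15,000; Jovan: 30,000; Yolanda: 30,000; Tariq: 100,000; Idris: 30,000; Ulric: 30,000; Henrik: 30,000; Odalys: 30,000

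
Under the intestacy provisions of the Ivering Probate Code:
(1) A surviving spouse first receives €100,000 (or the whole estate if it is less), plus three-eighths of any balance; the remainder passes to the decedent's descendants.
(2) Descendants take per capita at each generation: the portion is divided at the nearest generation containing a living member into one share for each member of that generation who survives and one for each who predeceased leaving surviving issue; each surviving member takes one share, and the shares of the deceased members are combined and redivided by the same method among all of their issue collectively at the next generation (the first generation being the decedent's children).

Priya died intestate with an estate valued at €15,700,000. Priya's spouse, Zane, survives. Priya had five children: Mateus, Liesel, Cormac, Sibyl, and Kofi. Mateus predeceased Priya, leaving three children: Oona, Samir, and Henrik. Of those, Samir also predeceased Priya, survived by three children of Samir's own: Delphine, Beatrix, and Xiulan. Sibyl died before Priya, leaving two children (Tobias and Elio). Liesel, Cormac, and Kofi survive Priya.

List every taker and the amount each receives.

Zane: €5,950,000; Oona: €780,000; Delphine: €260,000; Beatrix: €260,000; Xiulan: €260,000; Henrik: €780,000; Liesel: €1,950,000; Cormac: €1,950,000; Tobias: €780,000; Elio: €780,000; Kofi: €1,950,000

Zane first takes €100,000, leaving a balance of €15,600,000. Zane then takes three-eighths of the balance (€5,850,000), for a total of €5,950,000. The remaining €9,750,000 passes to the descendants.
The descendants' portion (€9,750,000) is divided at the children's generation into 5 shares of €1,950,000. Liesel, Cormac, and Kofi each take €1,950,000. The 2 shares of the deceased (Mateus and Sibyl) are combined into a pool of €3,900,000.
That pool (€3,900,000) is divided at the grandchildren's generation into 5 shares of €780,000. Oona, Henrik, Tobias, and Elio each take €780,000. The remaining share for the deceased Samir (€780,000) is carried to the next generation.
That pool (€780,000) is divided at the great-grandchildren's generation equally among Delphine, Beatrix, and Xiulan: €260,000 each.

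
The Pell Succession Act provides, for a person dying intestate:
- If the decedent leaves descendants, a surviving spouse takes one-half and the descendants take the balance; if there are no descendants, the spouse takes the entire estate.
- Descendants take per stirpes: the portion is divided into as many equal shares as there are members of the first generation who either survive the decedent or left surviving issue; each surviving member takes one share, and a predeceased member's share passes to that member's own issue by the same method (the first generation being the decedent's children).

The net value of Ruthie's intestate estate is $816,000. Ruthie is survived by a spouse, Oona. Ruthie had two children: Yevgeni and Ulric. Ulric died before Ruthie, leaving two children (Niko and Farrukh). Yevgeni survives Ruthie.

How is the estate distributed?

Oona: $408,000; Yevgeni: $204,000; Niko: $102,000; Farrukh: $102,000

Oona takes one-half of $816,000 = $408,000. The remaining $408,000 passes to the descendants.
The descendants' portion ($408,000) is divided into 2 shares of $204,000: Yevgeni takes $204,000; Ulric's $204,000 share passes to Ulric's issue.
Ulric's share ($204,000) is divided into 2 shares of $102,000: Niko and Farrukh each take $102,000.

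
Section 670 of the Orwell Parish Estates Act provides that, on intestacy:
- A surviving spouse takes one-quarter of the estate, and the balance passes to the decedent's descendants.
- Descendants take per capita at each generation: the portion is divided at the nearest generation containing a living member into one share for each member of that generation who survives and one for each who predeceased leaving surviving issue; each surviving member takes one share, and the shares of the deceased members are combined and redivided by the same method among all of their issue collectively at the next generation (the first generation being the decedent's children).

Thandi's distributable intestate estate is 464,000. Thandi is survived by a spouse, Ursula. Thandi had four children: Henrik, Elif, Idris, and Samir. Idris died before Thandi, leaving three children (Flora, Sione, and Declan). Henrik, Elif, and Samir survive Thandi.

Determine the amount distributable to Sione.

Ursula takes one-quarter of 464,000 = 116,000. The remaining 348,000 passes to the descendants.
The descendants' portion (348,000) is divided at the children's generation into 4 shares of 87,000. Henrik, Elif, and Samir each take 87,000. The remaining share for the deceased Idris (87,000) is carried to the next generation.
That pool (87,000) is divided at the grandchildren's generation equally among Flora, Sione, and Declan: 29,000 each.

Sione receives 29,000.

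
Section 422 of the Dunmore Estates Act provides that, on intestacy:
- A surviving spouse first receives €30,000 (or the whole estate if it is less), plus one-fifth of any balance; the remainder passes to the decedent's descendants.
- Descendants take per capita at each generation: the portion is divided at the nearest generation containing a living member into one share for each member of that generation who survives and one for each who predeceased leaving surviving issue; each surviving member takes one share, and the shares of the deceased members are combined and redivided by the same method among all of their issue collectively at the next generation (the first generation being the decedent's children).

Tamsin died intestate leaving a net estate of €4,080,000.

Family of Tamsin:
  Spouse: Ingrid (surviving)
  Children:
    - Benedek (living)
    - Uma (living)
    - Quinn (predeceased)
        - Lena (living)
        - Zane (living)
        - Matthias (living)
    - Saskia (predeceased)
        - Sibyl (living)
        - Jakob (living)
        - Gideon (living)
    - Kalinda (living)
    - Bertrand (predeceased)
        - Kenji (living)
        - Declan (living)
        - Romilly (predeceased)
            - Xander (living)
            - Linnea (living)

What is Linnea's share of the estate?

Linnea receives €90,000.

Ingrid first takes €30,000, leaving a balance of €4,050,000. Ingrid then takes one-fifth of the balance (€810,000), for a total of €840,000. The remaining €3,240,000 passes to the descendants.
The descendants' portion (€3,240,000) is divided at the children's generation into 6 shares of €540,000. Benedek, Uma, and Kalinda each take €540,000. The 3 shares of the deceased (Quinn, Saskia, and Bertrand) are combined into a pool of €1,620,000.
That pool (€1,620,000) is divided at the grandchildren's generation into 9 shares of €180,000. Lena, Zane, Matthias, Sibyl, Jakob, Gideon, Kenji, and Declan each take €180,000. The remaining share for the deceased Romilly (€180,000) is carried to the next generation.
That pool (€180,000) is divided at the great-grandchildren's generation equally among Xander and Linnea: €90,000 each.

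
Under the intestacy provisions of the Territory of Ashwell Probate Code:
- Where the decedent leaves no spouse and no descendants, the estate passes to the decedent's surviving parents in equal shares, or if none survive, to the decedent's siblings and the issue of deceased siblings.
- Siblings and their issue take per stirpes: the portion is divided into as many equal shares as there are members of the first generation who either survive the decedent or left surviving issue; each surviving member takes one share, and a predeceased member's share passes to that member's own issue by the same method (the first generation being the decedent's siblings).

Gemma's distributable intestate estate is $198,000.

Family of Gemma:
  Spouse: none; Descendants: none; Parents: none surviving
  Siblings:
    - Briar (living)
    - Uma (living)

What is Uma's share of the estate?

The entire $198,000 passes to the siblings and their issue.
That amount ($198,000) is divided into 2 shares of $99,000: Briar and Uma each take $99,000.

Uma receives $99,000.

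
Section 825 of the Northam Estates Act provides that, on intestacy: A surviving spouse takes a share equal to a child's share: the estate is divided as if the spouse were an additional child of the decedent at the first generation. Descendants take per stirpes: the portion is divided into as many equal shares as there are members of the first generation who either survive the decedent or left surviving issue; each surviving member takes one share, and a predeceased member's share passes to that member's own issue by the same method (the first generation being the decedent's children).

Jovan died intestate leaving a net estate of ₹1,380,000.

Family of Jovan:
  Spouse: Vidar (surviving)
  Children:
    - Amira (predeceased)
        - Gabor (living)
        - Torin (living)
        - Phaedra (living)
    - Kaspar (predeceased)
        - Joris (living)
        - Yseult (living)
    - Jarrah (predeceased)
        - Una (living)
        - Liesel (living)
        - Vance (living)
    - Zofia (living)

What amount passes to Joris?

The spouse counts as an additional share at the children's level, so there are 5 primary shares of ₹276,000. Vidar takes one such share (₹276,000).
The children's combined portion (₹1,104,000) is divided into 4 shares of ₹276,000: Zofia takes ₹276,000; Amira's ₹276,000 share passes to Amira's issue; Kaspar's ₹276,000 share passes to Kaspar's issue; Jarrah's ₹276,000 share passes to Jarrah's issue.
Amira's share (₹276,000) is divided into 3 shares of ₹92,000: Gabor, Torin, and Phaedra each take ₹92,000.
Kaspar's share (₹276,000) is divided into 2 shares of ₹138,000: Joris and Yseult each take ₹138,000.
Jarrah's share (₹276,000) is divided into 3 shares of ₹92,000: Una, Liesel, and Vance each take ₹92,000.

Joris receives ₹138,000.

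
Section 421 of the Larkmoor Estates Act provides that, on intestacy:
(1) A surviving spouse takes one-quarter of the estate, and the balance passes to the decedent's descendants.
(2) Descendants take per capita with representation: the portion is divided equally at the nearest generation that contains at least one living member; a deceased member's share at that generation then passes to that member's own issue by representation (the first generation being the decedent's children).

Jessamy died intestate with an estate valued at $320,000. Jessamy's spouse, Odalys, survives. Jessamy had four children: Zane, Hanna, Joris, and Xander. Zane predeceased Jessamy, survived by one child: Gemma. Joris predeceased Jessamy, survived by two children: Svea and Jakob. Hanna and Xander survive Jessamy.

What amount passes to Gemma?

Gemma receives $60,000.

Odalys takes one-quarter of $320,000 = $80,000. The remaining $240,000 passes to the descendants.
The descendants' portion ($240,000) is divided into 4 shares of $60,000: Hanna and Xander each take $60,000; Zane's $60,000 share passes to Zane's issue; Joris's $60,000 share passes to Joris's issue.
Zane's share ($60,000) passes entirely to Gemma.
Joris's share ($60,000) is divided into 2 shares of $30,000: Svea and Jakob each take $30,000.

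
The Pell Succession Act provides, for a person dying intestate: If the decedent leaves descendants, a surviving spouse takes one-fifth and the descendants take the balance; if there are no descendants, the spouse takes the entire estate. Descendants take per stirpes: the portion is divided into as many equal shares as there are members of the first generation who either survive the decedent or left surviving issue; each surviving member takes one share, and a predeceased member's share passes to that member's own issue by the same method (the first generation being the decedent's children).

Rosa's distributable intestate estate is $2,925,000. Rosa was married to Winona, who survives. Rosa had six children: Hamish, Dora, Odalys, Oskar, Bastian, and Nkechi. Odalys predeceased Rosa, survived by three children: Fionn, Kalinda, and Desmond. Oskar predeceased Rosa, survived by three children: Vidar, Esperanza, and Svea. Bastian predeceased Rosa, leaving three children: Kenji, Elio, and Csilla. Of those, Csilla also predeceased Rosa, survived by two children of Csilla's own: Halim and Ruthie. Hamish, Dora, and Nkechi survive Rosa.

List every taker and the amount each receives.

Winona: $585,000; Hamish: $390,000; Dora: $390,000; Fionn: $130,000; Kalinda: $130,000; Desmond: $130,000; Vidar: $130,000; Esperanza: $130,000; Svea: $130,000; Kenji: $130,000; Elio: $130,000; Halim: $65,000; Ruthie: $65,000; Nkechi: $390,000

Winona takes one-fifth of $2,925,000 = $585,000. The remaining $2,340,000 passes to the descendants.
The descendants' portion ($2,340,000) is divided into 6 shares of $390,000: Hamish, Dora, and Nkechi each take $390,000; Odalys's $390,000 share passes to Odalys's issue; Oskar's $390,000 share passes to Oskar's issue; Bastian's $390,000 share passes to Bastian's issue.
Odalys's share ($390,000) is divided into 3 shares of $130,000: Fionn, Kalinda, and Desmond each take $130,000.
Oskar's share ($390,000) is divided into 3 shares of $130,000: Vidar, Esperanza, and Svea each take $130,000.
Bastian's share ($390,000) is divided into 3 shares of $130,000: Kenji and Elio each take $130,000; Csilla's $130,000 share passes to Csilla's issue.
Csilla's share ($130,000) is divided into 2 shares of $65,000: Halim and Ruthie each take $65,000.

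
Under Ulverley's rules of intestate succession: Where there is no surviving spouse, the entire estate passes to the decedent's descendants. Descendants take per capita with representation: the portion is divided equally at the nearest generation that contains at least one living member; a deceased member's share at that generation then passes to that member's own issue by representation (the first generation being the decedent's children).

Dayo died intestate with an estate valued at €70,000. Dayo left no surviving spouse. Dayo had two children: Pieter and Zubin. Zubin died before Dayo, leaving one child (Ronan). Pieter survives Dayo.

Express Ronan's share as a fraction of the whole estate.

Ronan receives 1/2 of the estate.

The entire €70,000 passes to the descendants.
That amount (€70,000) is divided into 2 shares of €35,000: Pieter takes €35,000; Zubin's €35,000 share passes to Zubin's issue.
Zubin's share (€35,000) passes entirely to Ronan.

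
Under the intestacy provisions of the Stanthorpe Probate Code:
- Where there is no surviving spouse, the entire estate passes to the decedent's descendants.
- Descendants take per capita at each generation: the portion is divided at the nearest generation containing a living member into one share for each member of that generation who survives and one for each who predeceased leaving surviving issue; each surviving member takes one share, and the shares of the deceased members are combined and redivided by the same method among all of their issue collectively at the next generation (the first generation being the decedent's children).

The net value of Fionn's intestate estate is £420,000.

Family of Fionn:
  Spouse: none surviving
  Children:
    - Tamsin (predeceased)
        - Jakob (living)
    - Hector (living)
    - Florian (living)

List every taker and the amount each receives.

Jakob: £140,000; Hector: £140,000; Florian: £140,000

The entire £420,000 passes to the descendants.
That amount (£420,000) is divided at the children's generation into 3 shares of £140,000. Hector and Florian each take £140,000. The remaining share for the deceased Tamsin (£140,000) is carried to the next generation.
That pool (£140,000) passes entirely to Jakob, the sole taker at the grandchildren's generation.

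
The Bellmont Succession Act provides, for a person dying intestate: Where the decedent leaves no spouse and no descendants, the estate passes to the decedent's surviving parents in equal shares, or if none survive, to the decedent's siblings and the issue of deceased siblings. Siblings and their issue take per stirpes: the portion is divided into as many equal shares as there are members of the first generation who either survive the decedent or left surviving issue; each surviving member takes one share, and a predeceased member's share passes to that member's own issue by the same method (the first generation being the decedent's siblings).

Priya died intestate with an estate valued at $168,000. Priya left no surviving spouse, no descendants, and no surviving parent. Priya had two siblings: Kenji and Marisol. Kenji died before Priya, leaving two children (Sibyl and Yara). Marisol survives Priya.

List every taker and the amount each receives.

Sibyl: $42,000; Yara: $42,000; Marisol: $84,000

The entire $168,000 passes to the siblings and their issue.
That amount ($168,000) is divided into 2 shares of $84,000: Marisol takes $84,000; Kenji's $84,000 share passes to Kenji's issue.
Kenji's share ($84,000) is divided into 2 shares of $42,000: Sibyl and Yara each take $42,000.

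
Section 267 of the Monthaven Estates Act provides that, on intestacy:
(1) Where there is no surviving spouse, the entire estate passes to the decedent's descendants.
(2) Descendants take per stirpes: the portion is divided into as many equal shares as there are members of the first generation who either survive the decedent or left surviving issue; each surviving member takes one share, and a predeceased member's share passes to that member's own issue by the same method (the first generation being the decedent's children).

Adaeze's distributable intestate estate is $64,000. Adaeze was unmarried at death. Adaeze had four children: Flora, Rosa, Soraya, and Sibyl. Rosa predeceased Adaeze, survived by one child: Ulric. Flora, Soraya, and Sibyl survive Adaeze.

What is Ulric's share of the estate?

Ulric receives $16,000.

The entire $64,000 passes to the descendants.
That amount ($64,000) is divided into 4 shares of $16,000: Flora, Soraya, and Sibyl each take $16,000; Rosa's $16,000 share passes to Rosa's issue.
Rosa's share ($16,000) passes entirely to Ulric.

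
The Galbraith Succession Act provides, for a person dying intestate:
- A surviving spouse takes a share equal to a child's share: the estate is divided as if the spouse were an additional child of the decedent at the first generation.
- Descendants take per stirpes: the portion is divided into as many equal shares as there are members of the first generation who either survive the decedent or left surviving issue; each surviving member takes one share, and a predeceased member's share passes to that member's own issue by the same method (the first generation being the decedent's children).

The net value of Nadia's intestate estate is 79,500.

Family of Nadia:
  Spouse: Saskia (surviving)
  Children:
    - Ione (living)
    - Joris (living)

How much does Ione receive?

The spouse counts as an additional share at the children's level, so there are 3 primary shares of 26,500. Saskia takes one such share (26,500).
The children's combined portion (53,000) is divided into 2 shares of 26,500: Ione and Joris each take 26,500.

Ione receives 26,500.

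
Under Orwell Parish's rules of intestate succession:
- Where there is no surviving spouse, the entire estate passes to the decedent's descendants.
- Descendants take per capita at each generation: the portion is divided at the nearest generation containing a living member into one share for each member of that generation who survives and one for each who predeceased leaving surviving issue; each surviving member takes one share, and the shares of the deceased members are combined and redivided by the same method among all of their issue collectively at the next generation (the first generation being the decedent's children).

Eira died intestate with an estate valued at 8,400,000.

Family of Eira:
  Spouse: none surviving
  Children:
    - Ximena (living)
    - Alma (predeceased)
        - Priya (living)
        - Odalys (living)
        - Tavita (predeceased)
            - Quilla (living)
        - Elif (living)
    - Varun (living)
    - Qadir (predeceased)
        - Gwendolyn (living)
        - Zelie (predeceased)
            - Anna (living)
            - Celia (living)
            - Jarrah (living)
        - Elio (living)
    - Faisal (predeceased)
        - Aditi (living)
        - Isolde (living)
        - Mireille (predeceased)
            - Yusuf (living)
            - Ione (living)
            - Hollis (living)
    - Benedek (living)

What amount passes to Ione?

Ione receives 180,000.

The entire 8,400,000 passes to the descendants.
That amount (8,400,000) is divided at the children's generation into 6 shares of 1,400,000. Ximena, Varun, and Benedek each take 1,400,000. The 3 shares of the deceased (Alma, Qadir, and Faisal) are combined into a pool of 4,200,000.
That pool (4,200,000) is divided at the grandchildren's generation into 10 shares of 420,000. Priya, Odalys, Elif, Gwendolyn, Elio, Aditi, and Isolde each take 420,000. The 3 shares of the deceased (Tavita, Zelie, and Mireille) are combined into a pool of 1,260,000.
That pool (1,260,000) is divided at the great-grandchildren's generation equally among Quilla, Anna, Celia, Jarrah, Yusuf, Ione, and Hollis: 180,000 each.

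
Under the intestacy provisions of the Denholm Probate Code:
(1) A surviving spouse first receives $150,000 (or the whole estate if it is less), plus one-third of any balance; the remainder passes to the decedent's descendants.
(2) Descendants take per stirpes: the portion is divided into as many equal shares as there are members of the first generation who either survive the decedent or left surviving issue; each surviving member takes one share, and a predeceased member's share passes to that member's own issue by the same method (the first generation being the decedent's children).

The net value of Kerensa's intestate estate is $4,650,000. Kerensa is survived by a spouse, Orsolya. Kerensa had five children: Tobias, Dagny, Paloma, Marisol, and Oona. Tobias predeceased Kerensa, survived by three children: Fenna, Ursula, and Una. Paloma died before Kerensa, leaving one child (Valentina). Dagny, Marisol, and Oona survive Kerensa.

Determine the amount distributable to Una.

Orsolya first takes $150,000, leaving a balance of $4,500,000. Orsolya then takes one-third of the balance ($1,500,000), for a total of $1,650,000. The remaining $3,000,000 passes to the descendants.
The descendants' portion ($3,000,000) is divided into 5 shares of $600,000: Dagny, Marisol, and Oona each take $600,000; Tobias's $600,000 share passes to Tobias's issue; Paloma's $600,000 share passes to Paloma's issue.
Tobias's share ($600,000) is divided into 3 shares of $200,000: Fenna, Ursula, and Una each take $200,000.
Paloma's share ($600,000) passes entirely to Valentina.

Una receives $200,000.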